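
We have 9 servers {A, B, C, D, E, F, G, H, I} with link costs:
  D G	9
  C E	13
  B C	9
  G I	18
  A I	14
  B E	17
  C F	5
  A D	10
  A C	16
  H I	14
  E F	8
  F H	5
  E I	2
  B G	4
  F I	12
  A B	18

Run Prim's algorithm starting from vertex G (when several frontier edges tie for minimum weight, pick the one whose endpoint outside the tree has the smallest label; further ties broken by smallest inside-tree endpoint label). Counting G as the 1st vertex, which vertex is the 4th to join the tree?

Prim's algorithm from G:
Step 1: cheapest edge leaving the tree is B G (4); add B.
Step 2: cheapest edge leaving the tree is B C (9); add C.
Step 3: cheapest edge leaving the tree is C F (5); add F.
Step 4: cheapest edge leaving the tree is F H (5); add H.
Step 5: cheapest edge leaving the tree is E F (8); add E.
Step 6: cheapest edge leaving the tree is E I (2); add I.
Step 7: cheapest edge leaving the tree is D G (9); add D.
Step 8: cheapest edge leaving the tree is A D (10); add A.
Vertex order: G, B, C, F, H, E, I, D, A. The 4th vertex is F.

F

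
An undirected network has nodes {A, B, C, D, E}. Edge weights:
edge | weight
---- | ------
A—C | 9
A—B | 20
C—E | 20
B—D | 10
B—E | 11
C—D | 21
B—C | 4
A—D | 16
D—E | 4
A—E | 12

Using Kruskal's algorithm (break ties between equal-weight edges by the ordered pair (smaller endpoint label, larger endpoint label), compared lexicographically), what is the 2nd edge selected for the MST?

Kruskal: consider edges lightest-first.
B—C (4): add — endpoints in different components.
D—E (4): add — endpoints in different components.
A—C (9): add — endpoints in different components.
B—D (10): add — endpoints in different components.
The 2nd edge added is D—E.

D-E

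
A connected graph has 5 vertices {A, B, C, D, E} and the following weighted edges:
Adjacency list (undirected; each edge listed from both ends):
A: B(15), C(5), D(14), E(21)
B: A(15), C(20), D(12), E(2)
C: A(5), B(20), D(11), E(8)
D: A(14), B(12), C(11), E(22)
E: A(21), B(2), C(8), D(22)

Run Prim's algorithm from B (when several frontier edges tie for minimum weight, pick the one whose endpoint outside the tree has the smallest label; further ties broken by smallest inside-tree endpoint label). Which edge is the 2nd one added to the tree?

Grow the tree from B using Prim:
Step 1: frontier [B-E 2, B-D 12, A-B 15, B-C 20] → take B-E (2); add E.
Step 2: frontier [B-D 12, A-B 15, B-C 20, C-E 8, A-E 21, D-E 22] → take C-E (8); add C.
Step 3: frontier [B-D 12, A-B 15, A-C 5, C-D 11, A-E 21, D-E 22] → take A-C (5); add A.
Step 4: frontier [A-D 14, B-D 12, C-D 11, D-E 22] → take C-D (11); add D.
The 2nd edge added is C-E.

C-E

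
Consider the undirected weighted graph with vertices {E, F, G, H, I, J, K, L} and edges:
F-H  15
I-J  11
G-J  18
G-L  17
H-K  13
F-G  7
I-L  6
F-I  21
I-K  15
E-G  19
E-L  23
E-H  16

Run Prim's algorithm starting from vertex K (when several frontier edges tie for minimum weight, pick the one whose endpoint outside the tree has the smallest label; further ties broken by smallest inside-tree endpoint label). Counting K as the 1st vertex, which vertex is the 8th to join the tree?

E

Grow the tree from K using Prim:
Step 1: cheapest edge leaving the tree is H-K (13); add H.
Step 2: cheapest edge leaving the tree is F-H (15); add F.
Step 3: cheapest edge leaving the tree is F-G (7); add G.
Step 4: cheapest edge leaving the tree is I-K (15); add I.
Step 5: cheapest edge leaving the tree is I-L (6); add L.
Step 6: cheapest edge leaving the tree is I-J (11); add J.
Step 7: cheapest edge leaving the tree is E-H (16); add E.
Vertex order: K, H, F, G, I, L, J, E. The 8th vertex is E.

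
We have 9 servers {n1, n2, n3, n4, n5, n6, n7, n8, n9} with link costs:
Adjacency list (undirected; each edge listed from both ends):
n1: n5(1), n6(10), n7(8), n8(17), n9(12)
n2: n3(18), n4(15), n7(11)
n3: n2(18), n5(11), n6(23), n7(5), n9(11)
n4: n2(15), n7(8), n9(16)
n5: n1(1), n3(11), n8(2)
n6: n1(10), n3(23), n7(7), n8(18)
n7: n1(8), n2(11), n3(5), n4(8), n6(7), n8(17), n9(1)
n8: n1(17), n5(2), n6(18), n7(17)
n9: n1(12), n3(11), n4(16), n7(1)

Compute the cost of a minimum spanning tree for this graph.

43

Prim, starting at n1.
Step 1: cheapest edge leaving the tree is n1—n5 (1); add n5.
Step 2: cheapest edge leaving the tree is n5—n8 (2); add n8.
Step 3: cheapest edge leaving the tree is n1—n7 (8); add n7.
Step 4: cheapest edge leaving the tree is n7—n9 (1); add n9.
Step 5: cheapest edge leaving the tree is n3—n7 (5); add n3.
Step 6: cheapest edge leaving the tree is n6—n7 (7); add n6.
Step 7: cheapest edge leaving the tree is n4—n7 (8); add n4.
Step 8: cheapest edge leaving the tree is n2—n7 (11); add n2.
MST edges: n1—n5, n5—n8, n1—n7, n7—n9, n3—n7, n6—n7, n4—n7, n2—n7; total weight 1+2+8+1+5+7+8+11 = 43.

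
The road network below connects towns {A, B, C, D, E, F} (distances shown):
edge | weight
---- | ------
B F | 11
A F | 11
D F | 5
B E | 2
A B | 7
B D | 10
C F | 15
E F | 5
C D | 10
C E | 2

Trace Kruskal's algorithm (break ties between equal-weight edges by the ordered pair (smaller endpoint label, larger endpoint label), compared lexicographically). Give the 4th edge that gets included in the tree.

E-F

Kruskal: consider edges lightest-first.
B E (2): add — endpoints in different components.
C E (2): add — endpoints in different components.
D F (5): add — endpoints in different components.
E F (5): add — endpoints in different components.
A B (7): add — endpoints in different components.
The 4th edge added is E F.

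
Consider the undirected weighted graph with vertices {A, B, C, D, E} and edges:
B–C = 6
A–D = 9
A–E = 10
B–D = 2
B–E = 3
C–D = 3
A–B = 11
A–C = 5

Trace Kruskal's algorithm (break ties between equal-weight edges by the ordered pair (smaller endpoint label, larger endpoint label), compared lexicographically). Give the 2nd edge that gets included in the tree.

B-E

Kruskal: consider edges lightest-first.
B–D (2): add — endpoints in different components.
B–E (3): add — endpoints in different components.
C–D (3): add — endpoints in different components.
A–C (5): add — endpoints in different components.
The 2nd edge added is B–E.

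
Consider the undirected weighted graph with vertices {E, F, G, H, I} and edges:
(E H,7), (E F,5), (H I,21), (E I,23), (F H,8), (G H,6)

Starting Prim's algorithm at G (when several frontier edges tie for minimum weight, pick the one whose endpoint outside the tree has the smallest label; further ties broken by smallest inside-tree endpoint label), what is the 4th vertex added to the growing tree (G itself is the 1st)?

Prim's algorithm from G:
Step 1: frontier [G H 6] → take G H (6); add H.
Step 2: frontier [E H 7, F H 8, H I 21] → take E H (7); add E.
Step 3: frontier [E F 5, E I 23, F H 8, H I 21] → take E F (5); add F.
Step 4: frontier [E I 23, H I 21] → take H I (21); add I.
Vertex order: G, H, E, F, I. The 4th vertex is F.

F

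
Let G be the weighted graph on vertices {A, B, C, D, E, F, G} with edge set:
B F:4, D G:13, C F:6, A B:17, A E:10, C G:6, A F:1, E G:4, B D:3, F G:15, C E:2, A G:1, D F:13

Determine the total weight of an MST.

15

Kruskal: consider edges lightest-first.
A F (1): add. Components now {A,F} {B} {C} {D} {E} {G}
A G (1): add. Components now {A,F,G} {B} {C} {D} {E}
C E (2): add. Components now {A,F,G} {B} {C,E} {D}
B D (3): add. Components now {A,F,G} {B,D} {C,E}
B F (4): add. Components now {A,B,D,F,G} {C,E}
E G (4): add. Components now {A,B,C,D,E,F,G}
MST edges: A F, A G, C E, B D, B F, E G; total weight 1+1+2+3+4+4 = 15.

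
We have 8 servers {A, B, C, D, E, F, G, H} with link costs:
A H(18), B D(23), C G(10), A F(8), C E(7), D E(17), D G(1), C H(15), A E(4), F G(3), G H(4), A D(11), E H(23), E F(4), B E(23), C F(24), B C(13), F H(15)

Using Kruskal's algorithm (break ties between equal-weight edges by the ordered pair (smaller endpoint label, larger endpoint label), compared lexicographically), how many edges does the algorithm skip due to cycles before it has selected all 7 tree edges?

Kruskal: consider edges lightest-first.
D G (1): add — endpoints in different components.
F G (3): add — endpoints in different components.
A E (4): add — endpoints in different components.
E F (4): add — endpoints in different components.
G H (4): add — endpoints in different components.
C E (7): add — endpoints in different components.
A F (8): skip — A and F already connected.
C G (10): skip — C and G already connected.
A D (11): skip — A and D already connected.
B C (13): add — endpoints in different components.
Edges rejected before the tree was complete: 3.

3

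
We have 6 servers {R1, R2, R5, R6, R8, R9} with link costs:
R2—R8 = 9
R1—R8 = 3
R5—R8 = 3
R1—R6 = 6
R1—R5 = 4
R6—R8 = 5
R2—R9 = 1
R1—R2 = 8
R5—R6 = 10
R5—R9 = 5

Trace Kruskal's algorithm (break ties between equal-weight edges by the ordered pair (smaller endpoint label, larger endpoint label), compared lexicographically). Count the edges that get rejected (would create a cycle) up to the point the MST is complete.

Sort edges by weight, then run Kruskal:
R2—R9 (1): add. Components now {R1} {R2,R9} {R6} {R5} {R8}
R1—R8 (3): add. Components now {R1,R8} {R2,R9} {R6} {R5}
R5—R8 (3): add. Components now {R1,R5,R8} {R2,R9} {R6}
R1—R5 (4): skip — R1 and R5 already connected.
R5—R9 (5): add. Components now {R1,R2,R5,R8,R9} {R6}
R6—R8 (5): add. Components now {R1,R2,R5,R6,R8,R9}
Edges rejected before the tree was complete: 1.

1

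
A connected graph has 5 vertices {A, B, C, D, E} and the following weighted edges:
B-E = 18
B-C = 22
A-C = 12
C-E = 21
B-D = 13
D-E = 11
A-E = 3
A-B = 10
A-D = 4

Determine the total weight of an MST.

29

Prim, starting at D.
Step 1: cheapest edge leaving the tree is A-D (4); add A.
Step 2: cheapest edge leaving the tree is A-E (3); add E.
Step 3: cheapest edge leaving the tree is A-B (10); add B.
Step 4: cheapest edge leaving the tree is A-C (12); add C.
MST edges: A-D, A-E, A-B, A-C; total weight 4+3+10+12 = 29.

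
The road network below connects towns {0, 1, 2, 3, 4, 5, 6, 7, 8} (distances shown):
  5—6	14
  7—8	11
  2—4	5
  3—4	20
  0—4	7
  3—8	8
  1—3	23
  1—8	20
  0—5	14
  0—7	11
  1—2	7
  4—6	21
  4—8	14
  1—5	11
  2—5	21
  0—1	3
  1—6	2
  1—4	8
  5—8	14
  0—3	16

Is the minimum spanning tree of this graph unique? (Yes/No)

Sort edges by weight, then run Kruskal:
1—6 (2): add — endpoints in different components.
0—1 (3): add — endpoints in different components.
2—4 (5): add — endpoints in different components.
0—4 (7): add — endpoints in different components.
1—2 (7): skip — 1 and 2 already connected.
1—4 (8): skip — 1 and 4 already connected.
3—8 (8): add — endpoints in different components.
0—7 (11): add — endpoints in different components.
1—5 (11): add — endpoints in different components.
7—8 (11): add — endpoints in different components.
Non-tree edge 1—2 has weight 7, equal to the heaviest edge on its tree cycle — swapping gives another MST of the same weight. Not unique.

No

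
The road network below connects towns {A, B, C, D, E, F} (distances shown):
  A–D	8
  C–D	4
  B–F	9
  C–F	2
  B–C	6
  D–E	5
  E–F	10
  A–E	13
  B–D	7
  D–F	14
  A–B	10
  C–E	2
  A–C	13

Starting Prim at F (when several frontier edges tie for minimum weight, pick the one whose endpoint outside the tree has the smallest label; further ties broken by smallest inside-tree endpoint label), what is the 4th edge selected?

B-C

Prim, starting at F.
Step 1: cheapest edge leaving the tree is C–F (2); add C.
Step 2: cheapest edge leaving the tree is C–E (2); add E.
Step 3: cheapest edge leaving the tree is C–D (4); add D.
Step 4: cheapest edge leaving the tree is B–C (6); add B.
Step 5: cheapest edge leaving the tree is A–D (8); add A.
The 4th edge added is B–C.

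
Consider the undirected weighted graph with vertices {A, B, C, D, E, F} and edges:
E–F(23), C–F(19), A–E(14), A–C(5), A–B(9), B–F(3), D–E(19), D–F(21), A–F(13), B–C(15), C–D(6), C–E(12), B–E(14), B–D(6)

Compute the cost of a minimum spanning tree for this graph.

Kruskal's algorithm — process edges by increasing weight (ties by edge label):
B–F (3): add — endpoints in different components.
A–C (5): add — endpoints in different components.
B–D (6): add — endpoints in different components.
C–D (6): add — endpoints in different components.
A–B (9): skip — A and B already connected.
C–E (12): add — endpoints in different components.
MST edges: B–F, A–C, B–D, C–D, C–E; total weight 3+5+6+6+12 = 32.

32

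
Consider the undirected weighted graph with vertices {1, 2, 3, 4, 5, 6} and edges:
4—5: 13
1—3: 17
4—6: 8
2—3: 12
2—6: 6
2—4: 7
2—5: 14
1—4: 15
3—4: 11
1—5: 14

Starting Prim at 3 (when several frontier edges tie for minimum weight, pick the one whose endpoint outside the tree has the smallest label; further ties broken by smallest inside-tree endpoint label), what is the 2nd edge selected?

Prim's algorithm from 3:
Step 1: frontier [3—4 11, 2—3 12, 1—3 17] → take 3—4 (11); add 4.
Step 2: frontier [2—3 12, 1—3 17, 2—4 7, 4—6 8, 4—5 13, 1—4 15] → take 2—4 (7); add 2.
Step 3: frontier [2—6 6, 2—5 14, 1—3 17, 4—6 8, 4—5 13, 1—4 15] → take 2—6 (6); add 6.
Step 4: frontier [2—5 14, 1—3 17, 4—5 13, 1—4 15] → take 4—5 (13); add 5.
Step 5: frontier [1—3 17, 1—4 15, 1—5 14] → take 1—5 (14); add 1.
The 2nd edge added is 2—4.

2-4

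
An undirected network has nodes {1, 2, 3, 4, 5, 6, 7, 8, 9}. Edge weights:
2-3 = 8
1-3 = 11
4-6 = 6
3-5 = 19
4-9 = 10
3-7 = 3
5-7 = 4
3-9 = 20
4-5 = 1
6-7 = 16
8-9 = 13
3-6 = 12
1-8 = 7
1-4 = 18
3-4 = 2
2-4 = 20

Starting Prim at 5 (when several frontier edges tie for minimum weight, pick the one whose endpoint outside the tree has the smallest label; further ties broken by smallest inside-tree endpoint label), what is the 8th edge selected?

Grow the tree from 5 using Prim:
Step 1: cheapest edge leaving the tree is 4-5 (1); add 4.
Step 2: cheapest edge leaving the tree is 3-4 (2); add 3.
Step 3: cheapest edge leaving the tree is 3-7 (3); add 7.
Step 4: cheapest edge leaving the tree is 4-6 (6); add 6.
Step 5: cheapest edge leaving the tree is 2-3 (8); add 2.
Step 6: cheapest edge leaving the tree is 4-9 (10); add 9.
Step 7: cheapest edge leaving the tree is 1-3 (11); add 1.
Step 8: cheapest edge leaving the tree is 1-8 (7); add 8.
The 8th edge added is 1-8.

1-8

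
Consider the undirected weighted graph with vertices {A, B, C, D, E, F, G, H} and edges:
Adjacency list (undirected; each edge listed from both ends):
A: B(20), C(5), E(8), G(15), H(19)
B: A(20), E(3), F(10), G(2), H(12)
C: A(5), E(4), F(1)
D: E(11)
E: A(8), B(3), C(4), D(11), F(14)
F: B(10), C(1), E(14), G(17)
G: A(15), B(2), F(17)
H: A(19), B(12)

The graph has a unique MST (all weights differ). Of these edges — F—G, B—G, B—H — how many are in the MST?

2

Kruskal: consider edges lightest-first.
C—F (1): add — endpoints in different components.
B—G (2): add — endpoints in different components.
B—E (3): add — endpoints in different components.
C—E (4): add — endpoints in different components.
A—C (5): add — endpoints in different components.
A—E (8): skip — A and E already connected.
B—F (10): skip — B and F already connected.
D—E (11): add — endpoints in different components.
B—H (12): add — endpoints in different components.
MST edge set: {C—F, B—G, B—E, C—E, A—C, D—E, B—H}.
Of the listed edges, {B—G, B—H} are in the MST → 2.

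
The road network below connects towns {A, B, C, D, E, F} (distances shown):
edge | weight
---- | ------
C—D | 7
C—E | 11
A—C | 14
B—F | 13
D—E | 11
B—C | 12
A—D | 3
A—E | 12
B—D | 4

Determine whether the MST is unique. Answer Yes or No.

No

Kruskal: consider edges lightest-first.
A—D (3): add — endpoints in different components.
B—D (4): add — endpoints in different components.
C—D (7): add — endpoints in different components.
C—E (11): add — endpoints in different components.
D—E (11): skip — D and E already connected.
A—E (12): skip — A and E already connected.
B—C (12): skip — B and C already connected.
B—F (13): add — endpoints in different components.
Non-tree edge D—E has weight 11, equal to the heaviest edge on its tree cycle — swapping gives another MST of the same weight. Not unique.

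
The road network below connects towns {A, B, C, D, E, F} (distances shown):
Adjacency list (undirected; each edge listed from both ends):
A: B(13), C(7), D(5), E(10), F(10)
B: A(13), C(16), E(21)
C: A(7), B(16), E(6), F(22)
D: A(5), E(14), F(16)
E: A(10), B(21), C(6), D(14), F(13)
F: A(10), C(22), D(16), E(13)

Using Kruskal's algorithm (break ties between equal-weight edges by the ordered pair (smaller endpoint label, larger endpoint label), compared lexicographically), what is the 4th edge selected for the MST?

A-F

Kruskal: consider edges lightest-first.
A—D (5): add — endpoints in different components.
C—E (6): add — endpoints in different components.
A—C (7): add — endpoints in different components.
A—E (10): skip — A and E already connected.
A—F (10): add — endpoints in different components.
A—B (13): add — endpoints in different components.
The 4th edge added is A—F.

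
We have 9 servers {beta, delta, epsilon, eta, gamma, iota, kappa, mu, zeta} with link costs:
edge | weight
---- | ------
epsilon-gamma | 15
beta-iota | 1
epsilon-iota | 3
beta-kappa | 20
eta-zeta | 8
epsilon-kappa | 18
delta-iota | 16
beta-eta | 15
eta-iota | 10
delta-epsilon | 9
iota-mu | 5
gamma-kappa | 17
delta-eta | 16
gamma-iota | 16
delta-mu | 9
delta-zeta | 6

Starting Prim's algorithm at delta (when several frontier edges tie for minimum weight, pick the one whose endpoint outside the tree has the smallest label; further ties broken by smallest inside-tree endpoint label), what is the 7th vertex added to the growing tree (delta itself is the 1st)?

mu

Prim, starting at delta.
Step 1: cheapest edge leaving the tree is delta-zeta (6); add zeta.
Step 2: cheapest edge leaving the tree is eta-zeta (8); add eta.
Step 3: cheapest edge leaving the tree is delta-epsilon (9); add epsilon.
Step 4: cheapest edge leaving the tree is epsilon-iota (3); add iota.
Step 5: cheapest edge leaving the tree is beta-iota (1); add beta.
Step 6: cheapest edge leaving the tree is iota-mu (5); add mu.
Step 7: cheapest edge leaving the tree is epsilon-gamma (15); add gamma.
Step 8: cheapest edge leaving the tree is gamma-kappa (17); add kappa.
Vertex order: delta, zeta, eta, epsilon, iota, beta, mu, gamma, kappa. The 7th vertex is mu.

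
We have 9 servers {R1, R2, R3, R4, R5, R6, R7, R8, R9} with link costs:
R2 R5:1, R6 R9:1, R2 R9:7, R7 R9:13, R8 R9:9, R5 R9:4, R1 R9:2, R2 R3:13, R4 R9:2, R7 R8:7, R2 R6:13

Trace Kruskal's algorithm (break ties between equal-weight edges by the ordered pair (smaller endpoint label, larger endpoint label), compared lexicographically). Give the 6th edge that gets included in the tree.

R7-R8

Sort edges by weight, then run Kruskal:
R2 R5 (1): add — endpoints in different components.
R6 R9 (1): add — endpoints in different components.
R1 R9 (2): add — endpoints in different components.
R4 R9 (2): add — endpoints in different components.
R5 R9 (4): add — endpoints in different components.
R2 R9 (7): skip — R9 and R2 already connected.
R7 R8 (7): add — endpoints in different components.
R8 R9 (9): add — endpoints in different components.
R2 R3 (13): add — endpoints in different components.
The 6th edge added is R7 R8.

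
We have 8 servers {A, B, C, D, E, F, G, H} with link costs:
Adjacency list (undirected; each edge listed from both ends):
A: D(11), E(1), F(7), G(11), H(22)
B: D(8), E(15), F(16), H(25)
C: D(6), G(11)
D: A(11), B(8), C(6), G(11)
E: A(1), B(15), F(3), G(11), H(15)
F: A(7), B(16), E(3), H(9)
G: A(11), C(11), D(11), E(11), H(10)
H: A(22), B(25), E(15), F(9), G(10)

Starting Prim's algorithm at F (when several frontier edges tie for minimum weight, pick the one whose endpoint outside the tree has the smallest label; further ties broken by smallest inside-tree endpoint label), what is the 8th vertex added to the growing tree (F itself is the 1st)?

Prim's algorithm from F:
Step 1: cheapest edge leaving the tree is E–F (3); add E.
Step 2: cheapest edge leaving the tree is A–E (1); add A.
Step 3: cheapest edge leaving the tree is F–H (9); add H.
Step 4: cheapest edge leaving the tree is G–H (10); add G.
Step 5: cheapest edge leaving the tree is C–G (11); add C.
Step 6: cheapest edge leaving the tree is C–D (6); add D.
Step 7: cheapest edge leaving the tree is B–D (8); add B.
Vertex order: F, E, A, H, G, C, D, B. The 8th vertex is B.

B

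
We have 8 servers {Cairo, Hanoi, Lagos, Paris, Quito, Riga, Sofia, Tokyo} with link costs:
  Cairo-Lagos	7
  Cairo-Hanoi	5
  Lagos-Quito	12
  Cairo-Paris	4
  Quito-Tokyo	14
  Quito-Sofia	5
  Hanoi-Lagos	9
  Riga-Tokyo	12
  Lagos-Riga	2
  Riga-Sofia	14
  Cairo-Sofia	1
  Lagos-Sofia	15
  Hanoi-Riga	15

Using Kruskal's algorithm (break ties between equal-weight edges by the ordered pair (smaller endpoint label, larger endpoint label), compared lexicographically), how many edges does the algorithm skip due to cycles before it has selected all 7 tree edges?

Kruskal: consider edges lightest-first.
Cairo-Sofia (1): add — endpoints in different components.
Lagos-Riga (2): add — endpoints in different components.
Cairo-Paris (4): add — endpoints in different components.
Cairo-Hanoi (5): add — endpoints in different components.
Quito-Sofia (5): add — endpoints in different components.
Cairo-Lagos (7): add — endpoints in different components.
Hanoi-Lagos (9): skip — Lagos and Hanoi already connected.
Lagos-Quito (12): skip — Quito and Lagos already connected.
Riga-Tokyo (12): add — endpoints in different components.
Edges rejected before the tree was complete: 2.

2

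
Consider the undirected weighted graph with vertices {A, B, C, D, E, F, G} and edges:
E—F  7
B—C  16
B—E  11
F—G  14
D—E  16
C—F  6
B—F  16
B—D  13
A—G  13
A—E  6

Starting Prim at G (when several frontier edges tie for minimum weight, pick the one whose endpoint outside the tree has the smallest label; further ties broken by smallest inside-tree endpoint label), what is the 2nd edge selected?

A-E

Grow the tree from G using Prim:
Step 1: frontier [A—G 13, F—G 14] → take A—G (13); add A.
Step 2: frontier [A—E 6, F—G 14] → take A—E (6); add E.
Step 3: frontier [E—F 7, B—E 11, D—E 16, F—G 14] → take E—F (7); add F.
Step 4: frontier [B—E 11, D—E 16, C—F 6, B—F 16] → take C—F (6); add C.
Step 5: frontier [B—C 16, B—E 11, D—E 16, B—F 16] → take B—E (11); add B.
Step 6: frontier [B—D 13, D—E 16] → take B—D (13); add D.
The 2nd edge added is A—E.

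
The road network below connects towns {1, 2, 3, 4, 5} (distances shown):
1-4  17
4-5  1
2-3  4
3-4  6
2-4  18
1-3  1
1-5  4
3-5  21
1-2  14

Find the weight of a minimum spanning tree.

10

Sort edges by weight, then run Kruskal:
1-3 (1): add. Components now {1,3} {2} {4} {5}
4-5 (1): add. Components now {1,3} {2} {4,5}
1-5 (4): add. Components now {1,3,4,5} {2}
2-3 (4): add. Components now {1,2,3,4,5}
MST edges: 1-3, 4-5, 1-5, 2-3; total weight 1+1+4+4 = 10.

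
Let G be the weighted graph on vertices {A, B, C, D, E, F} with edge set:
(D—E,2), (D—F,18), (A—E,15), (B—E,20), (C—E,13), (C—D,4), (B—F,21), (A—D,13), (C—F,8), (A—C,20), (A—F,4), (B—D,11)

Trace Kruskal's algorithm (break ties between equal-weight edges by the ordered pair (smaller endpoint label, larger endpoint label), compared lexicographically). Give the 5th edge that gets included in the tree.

Sort edges by weight, then run Kruskal:
D—E (2): add — endpoints in different components.
A—F (4): add — endpoints in different components.
C—D (4): add — endpoints in different components.
C—F (8): add — endpoints in different components.
B—D (11): add — endpoints in different components.
The 5th edge added is B—D.

B-D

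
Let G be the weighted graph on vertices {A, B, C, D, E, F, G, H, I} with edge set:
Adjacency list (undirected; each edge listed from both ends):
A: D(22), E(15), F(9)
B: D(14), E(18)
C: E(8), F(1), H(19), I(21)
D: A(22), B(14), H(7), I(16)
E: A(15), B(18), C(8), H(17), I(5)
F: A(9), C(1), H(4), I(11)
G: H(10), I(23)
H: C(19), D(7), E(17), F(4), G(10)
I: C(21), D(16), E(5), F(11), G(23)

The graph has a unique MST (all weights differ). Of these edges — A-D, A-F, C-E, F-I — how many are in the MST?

Kruskal: consider edges lightest-first.
C-F (1): add — endpoints in different components.
F-H (4): add — endpoints in different components.
E-I (5): add — endpoints in different components.
D-H (7): add — endpoints in different components.
C-E (8): add — endpoints in different components.
A-F (9): add — endpoints in different components.
G-H (10): add — endpoints in different components.
F-I (11): skip — F and I already connected.
B-D (14): add — endpoints in different components.
MST edge set: {C-F, F-H, E-I, D-H, C-E, A-F, G-H, B-D}.
Of the listed edges, {A-F, C-E} are in the MST → 2.

2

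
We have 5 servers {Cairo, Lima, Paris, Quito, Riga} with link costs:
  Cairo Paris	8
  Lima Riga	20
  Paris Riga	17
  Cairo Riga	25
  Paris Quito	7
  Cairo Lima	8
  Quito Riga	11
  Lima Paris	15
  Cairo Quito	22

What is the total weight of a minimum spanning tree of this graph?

Kruskal's algorithm — process edges by increasing weight (ties by edge label):
Paris Quito (7): add — endpoints in different components.
Cairo Lima (8): add — endpoints in different components.
Cairo Paris (8): add — endpoints in different components.
Quito Riga (11): add — endpoints in different components.
MST edges: Paris Quito, Cairo Lima, Cairo Paris, Quito Riga; total weight 7+8+8+11 = 34.

34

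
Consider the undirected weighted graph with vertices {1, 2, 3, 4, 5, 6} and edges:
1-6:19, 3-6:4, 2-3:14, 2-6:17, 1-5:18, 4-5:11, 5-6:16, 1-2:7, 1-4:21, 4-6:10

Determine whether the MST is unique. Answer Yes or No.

Yes

Sort edges by weight, then run Kruskal:
3-6 (4): add — endpoints in different components.
1-2 (7): add — endpoints in different components.
4-6 (10): add — endpoints in different components.
4-5 (11): add — endpoints in different components.
2-3 (14): add — endpoints in different components.
Every non-tree edge has weight strictly greater than the heaviest edge on the tree path between its endpoints, so the MST is unique.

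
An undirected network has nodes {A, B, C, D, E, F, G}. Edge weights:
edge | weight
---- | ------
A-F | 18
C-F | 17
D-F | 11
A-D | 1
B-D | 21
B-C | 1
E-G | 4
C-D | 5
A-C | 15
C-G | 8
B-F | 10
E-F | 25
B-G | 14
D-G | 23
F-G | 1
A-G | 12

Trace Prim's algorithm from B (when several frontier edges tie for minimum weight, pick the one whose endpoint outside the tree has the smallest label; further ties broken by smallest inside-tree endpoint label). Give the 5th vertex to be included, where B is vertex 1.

Prim, starting at B.
Step 1: cheapest edge leaving the tree is B-C (1); add C.
Step 2: cheapest edge leaving the tree is C-D (5); add D.
Step 3: cheapest edge leaving the tree is A-D (1); add A.
Step 4: cheapest edge leaving the tree is C-G (8); add G.
Step 5: cheapest edge leaving the tree is F-G (1); add F.
Step 6: cheapest edge leaving the tree is E-G (4); add E.
Vertex order: B, C, D, A, G, F, E. The 5th vertex is G.

G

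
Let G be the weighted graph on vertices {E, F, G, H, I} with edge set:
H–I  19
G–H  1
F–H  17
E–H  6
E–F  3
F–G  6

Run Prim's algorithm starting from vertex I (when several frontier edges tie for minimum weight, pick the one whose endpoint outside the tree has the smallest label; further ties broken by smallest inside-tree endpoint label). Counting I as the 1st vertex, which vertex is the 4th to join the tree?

Prim's algorithm from I:
Step 1: cheapest edge leaving the tree is H–I (19); add H.
Step 2: cheapest edge leaving the tree is G–H (1); add G.
Step 3: cheapest edge leaving the tree is E–H (6); add E.
Step 4: cheapest edge leaving the tree is E–F (3); add F.
Vertex order: I, H, G, E, F. The 4th vertex is E.

E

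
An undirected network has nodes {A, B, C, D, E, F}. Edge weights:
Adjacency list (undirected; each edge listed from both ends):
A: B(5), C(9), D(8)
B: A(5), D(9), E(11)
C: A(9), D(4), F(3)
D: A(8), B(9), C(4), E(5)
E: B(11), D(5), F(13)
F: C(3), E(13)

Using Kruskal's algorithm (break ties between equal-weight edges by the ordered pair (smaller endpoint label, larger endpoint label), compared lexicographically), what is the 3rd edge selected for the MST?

Kruskal: consider edges lightest-first.
C F (3): add. Components now {A} {B} {C,F} {D} {E}
C D (4): add. Components now {A} {B} {C,D,F} {E}
A B (5): add. Components now {A,B} {C,D,F} {E}
D E (5): add. Components now {A,B} {C,D,E,F}
A D (8): add. Components now {A,B,C,D,E,F}
The 3rd edge added is A B.

A-B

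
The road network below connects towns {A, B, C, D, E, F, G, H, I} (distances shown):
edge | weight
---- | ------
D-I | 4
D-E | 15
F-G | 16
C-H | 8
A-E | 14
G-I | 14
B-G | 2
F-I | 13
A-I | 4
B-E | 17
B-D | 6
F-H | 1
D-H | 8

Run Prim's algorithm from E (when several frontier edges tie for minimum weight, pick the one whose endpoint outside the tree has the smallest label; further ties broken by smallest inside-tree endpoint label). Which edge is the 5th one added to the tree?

Prim's algorithm from E:
Step 1: frontier [A-E 14, D-E 15, B-E 17] → take A-E (14); add A.
Step 2: frontier [A-I 4, D-E 15, B-E 17] → take A-I (4); add I.
Step 3: frontier [D-E 15, B-E 17, D-I 4, F-I 13, G-I 14] → take D-I (4); add D.
Step 4: frontier [B-D 6, D-H 8, B-E 17, F-I 13, G-I 14] → take B-D (6); add B.
Step 5: frontier [B-G 2, D-H 8, F-I 13, G-I 14] → take B-G (2); add G.
Step 6: frontier [D-H 8, F-G 16, F-I 13] → take D-H (8); add H.
Step 7: frontier [F-G 16, F-H 1, C-H 8, F-I 13] → take F-H (1); add F.
Step 8: frontier [C-H 8] → take C-H (8); add C.
The 5th edge added is B-G.

B-G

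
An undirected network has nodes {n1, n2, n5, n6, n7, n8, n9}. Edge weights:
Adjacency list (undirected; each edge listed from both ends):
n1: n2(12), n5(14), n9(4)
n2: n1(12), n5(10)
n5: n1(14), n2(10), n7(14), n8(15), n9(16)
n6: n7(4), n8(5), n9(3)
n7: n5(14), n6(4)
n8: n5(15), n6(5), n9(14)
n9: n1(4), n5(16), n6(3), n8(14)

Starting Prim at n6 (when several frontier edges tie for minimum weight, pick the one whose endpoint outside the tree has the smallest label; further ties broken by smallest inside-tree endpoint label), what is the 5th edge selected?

n1-n2

Prim, starting at n6.
Step 1: cheapest edge leaving the tree is n6–n9 (3); add n9.
Step 2: cheapest edge leaving the tree is n1–n9 (4); add n1.
Step 3: cheapest edge leaving the tree is n6–n7 (4); add n7.
Step 4: cheapest edge leaving the tree is n6–n8 (5); add n8.
Step 5: cheapest edge leaving the tree is n1–n2 (12); add n2.
Step 6: cheapest edge leaving the tree is n2–n5 (10); add n5.
The 5th edge added is n1–n2.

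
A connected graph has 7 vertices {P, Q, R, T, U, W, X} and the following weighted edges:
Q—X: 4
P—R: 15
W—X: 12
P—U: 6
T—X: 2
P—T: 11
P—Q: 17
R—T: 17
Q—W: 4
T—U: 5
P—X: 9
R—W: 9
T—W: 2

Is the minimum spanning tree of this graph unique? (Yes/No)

Sort edges by weight, then run Kruskal:
T—W (2): add. Components now {Q} {T,W} {X} {P} {R} {U}
T—X (2): add. Components now {Q} {T,W,X} {P} {R} {U}
Q—W (4): add. Components now {Q,T,W,X} {P} {R} {U}
Q—X (4): skip — Q and X already connected.
T—U (5): add. Components now {Q,T,U,W,X} {P} {R}
P—U (6): add. Components now {P,Q,T,U,W,X} {R}
P—X (9): skip — X and P already connected.
R—W (9): add. Components now {P,Q,R,T,U,W,X}
Non-tree edge Q—X has weight 4, equal to the heaviest edge on its tree cycle — swapping gives another MST of the same weight. Not unique.

No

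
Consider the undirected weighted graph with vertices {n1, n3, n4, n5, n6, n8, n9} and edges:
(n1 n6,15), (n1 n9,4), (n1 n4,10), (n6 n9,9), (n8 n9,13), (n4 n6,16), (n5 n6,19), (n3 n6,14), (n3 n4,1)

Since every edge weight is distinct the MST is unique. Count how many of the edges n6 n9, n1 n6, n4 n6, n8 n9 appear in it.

Kruskal's algorithm — process edges by increasing weight (ties by edge label):
n3 n4 (1): add — endpoints in different components.
n1 n9 (4): add — endpoints in different components.
n6 n9 (9): add — endpoints in different components.
n1 n4 (10): add — endpoints in different components.
n8 n9 (13): add — endpoints in different components.
n3 n6 (14): skip — n6 and n3 already connected.
n1 n6 (15): skip — n1 and n6 already connected.
n4 n6 (16): skip — n6 and n4 already connected.
n5 n6 (19): add — endpoints in different components.
MST edge set: {n3 n4, n1 n9, n6 n9, n1 n4, n8 n9, n5 n6}.
Of the listed edges, {n6 n9, n8 n9} are in the MST → 2.

2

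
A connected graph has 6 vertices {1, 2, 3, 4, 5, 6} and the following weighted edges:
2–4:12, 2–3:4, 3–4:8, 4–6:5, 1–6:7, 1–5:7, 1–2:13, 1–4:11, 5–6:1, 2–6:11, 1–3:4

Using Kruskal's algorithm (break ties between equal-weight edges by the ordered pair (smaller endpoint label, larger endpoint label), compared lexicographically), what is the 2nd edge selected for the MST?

1-3

Kruskal: consider edges lightest-first.
5–6 (1): add — endpoints in different components.
1–3 (4): add — endpoints in different components.
2–3 (4): add — endpoints in different components.
4–6 (5): add — endpoints in different components.
1–5 (7): add — endpoints in different components.
The 2nd edge added is 1–3.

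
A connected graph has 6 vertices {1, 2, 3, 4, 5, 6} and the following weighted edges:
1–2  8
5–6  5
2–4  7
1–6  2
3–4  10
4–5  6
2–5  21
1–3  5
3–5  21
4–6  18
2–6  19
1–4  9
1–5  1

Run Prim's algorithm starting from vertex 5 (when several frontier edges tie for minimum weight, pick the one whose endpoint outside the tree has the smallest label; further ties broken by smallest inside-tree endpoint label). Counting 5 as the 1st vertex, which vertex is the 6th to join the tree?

2

Prim's algorithm from 5:
Step 1: cheapest edge leaving the tree is 1–5 (1); add 1.
Step 2: cheapest edge leaving the tree is 1–6 (2); add 6.
Step 3: cheapest edge leaving the tree is 1–3 (5); add 3.
Step 4: cheapest edge leaving the tree is 4–5 (6); add 4.
Step 5: cheapest edge leaving the tree is 2–4 (7); add 2.
Vertex order: 5, 1, 6, 3, 4, 2. The 6th vertex is 2.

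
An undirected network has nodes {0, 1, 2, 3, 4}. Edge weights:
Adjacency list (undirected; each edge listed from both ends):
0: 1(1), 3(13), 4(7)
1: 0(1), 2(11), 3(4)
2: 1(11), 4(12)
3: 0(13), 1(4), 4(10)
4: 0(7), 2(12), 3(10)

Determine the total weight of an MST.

23

Prim, starting at 1.
Step 1: cheapest edge leaving the tree is 0 1 (1); add 0.
Step 2: cheapest edge leaving the tree is 1 3 (4); add 3.
Step 3: cheapest edge leaving the tree is 0 4 (7); add 4.
Step 4: cheapest edge leaving the tree is 1 2 (11); add 2.
MST edges: 0 1, 1 3, 0 4, 1 2; total weight 1+4+7+11 = 23.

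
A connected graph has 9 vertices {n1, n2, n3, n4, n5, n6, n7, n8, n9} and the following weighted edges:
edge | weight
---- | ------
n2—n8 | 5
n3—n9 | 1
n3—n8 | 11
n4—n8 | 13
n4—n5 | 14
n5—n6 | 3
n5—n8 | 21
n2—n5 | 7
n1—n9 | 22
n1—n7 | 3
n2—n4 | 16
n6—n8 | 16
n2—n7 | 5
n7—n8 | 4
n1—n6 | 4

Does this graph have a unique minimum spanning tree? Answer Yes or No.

No

Kruskal's algorithm — process edges by increasing weight (ties by edge label):
n3—n9 (1): add — endpoints in different components.
n1—n7 (3): add — endpoints in different components.
n5—n6 (3): add — endpoints in different components.
n1—n6 (4): add — endpoints in different components.
n7—n8 (4): add — endpoints in different components.
n2—n7 (5): add — endpoints in different components.
n2—n8 (5): skip — n2 and n8 already connected.
n2—n5 (7): skip — n2 and n5 already connected.
n3—n8 (11): add — endpoints in different components.
n4—n8 (13): add — endpoints in different components.
Non-tree edge n2—n8 has weight 5, equal to the heaviest edge on its tree cycle — swapping gives another MST of the same weight. Not unique.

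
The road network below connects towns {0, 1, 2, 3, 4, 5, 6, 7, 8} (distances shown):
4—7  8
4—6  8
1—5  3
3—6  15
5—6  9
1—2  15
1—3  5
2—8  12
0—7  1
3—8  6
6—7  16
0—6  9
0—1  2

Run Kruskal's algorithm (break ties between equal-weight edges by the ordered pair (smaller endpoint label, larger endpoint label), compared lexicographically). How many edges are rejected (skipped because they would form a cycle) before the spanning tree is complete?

2

Sort edges by weight, then run Kruskal:
0—7 (1): add — endpoints in different components.
0—1 (2): add — endpoints in different components.
1—5 (3): add — endpoints in different components.
1—3 (5): add — endpoints in different components.
3—8 (6): add — endpoints in different components.
4—6 (8): add — endpoints in different components.
4—7 (8): add — endpoints in different components.
0—6 (9): skip — 0 and 6 already connected.
5—6 (9): skip — 5 and 6 already connected.
2—8 (12): add — endpoints in different components.
Edges rejected before the tree was complete: 2.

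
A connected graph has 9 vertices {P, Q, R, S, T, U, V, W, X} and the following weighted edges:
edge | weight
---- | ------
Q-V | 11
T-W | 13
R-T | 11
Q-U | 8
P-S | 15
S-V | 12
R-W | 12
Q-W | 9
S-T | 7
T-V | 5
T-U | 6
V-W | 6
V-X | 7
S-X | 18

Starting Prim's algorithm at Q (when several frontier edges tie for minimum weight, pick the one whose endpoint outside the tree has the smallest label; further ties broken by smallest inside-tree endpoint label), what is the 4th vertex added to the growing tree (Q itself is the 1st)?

V

Grow the tree from Q using Prim:
Step 1: cheapest edge leaving the tree is Q-U (8); add U.
Step 2: cheapest edge leaving the tree is T-U (6); add T.
Step 3: cheapest edge leaving the tree is T-V (5); add V.
Step 4: cheapest edge leaving the tree is V-W (6); add W.
Step 5: cheapest edge leaving the tree is S-T (7); add S.
Step 6: cheapest edge leaving the tree is V-X (7); add X.
Step 7: cheapest edge leaving the tree is R-T (11); add R.
Step 8: cheapest edge leaving the tree is P-S (15); add P.
Vertex order: Q, U, T, V, W, S, X, R, P. The 4th vertex is V.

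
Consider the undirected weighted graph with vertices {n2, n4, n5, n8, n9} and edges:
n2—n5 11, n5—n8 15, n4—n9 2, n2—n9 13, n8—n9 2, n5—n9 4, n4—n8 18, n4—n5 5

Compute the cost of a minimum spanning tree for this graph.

19

Kruskal's algorithm — process edges by increasing weight (ties by edge label):
n4—n9 (2): add — endpoints in different components.
n8—n9 (2): add — endpoints in different components.
n5—n9 (4): add — endpoints in different components.
n4—n5 (5): skip — n5 and n4 already connected.
n2—n5 (11): add — endpoints in different components.
MST edges: n4—n9, n8—n9, n5—n9, n2—n5; total weight 2+2+4+11 = 19.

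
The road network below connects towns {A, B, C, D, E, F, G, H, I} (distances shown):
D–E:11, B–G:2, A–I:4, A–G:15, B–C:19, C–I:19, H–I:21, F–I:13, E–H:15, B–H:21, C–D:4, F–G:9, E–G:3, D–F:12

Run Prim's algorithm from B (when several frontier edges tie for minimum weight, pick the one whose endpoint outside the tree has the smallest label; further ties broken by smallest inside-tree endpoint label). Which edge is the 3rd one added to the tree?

Grow the tree from B using Prim:
Step 1: cheapest edge leaving the tree is B–G (2); add G.
Step 2: cheapest edge leaving the tree is E–G (3); add E.
Step 3: cheapest edge leaving the tree is F–G (9); add F.
Step 4: cheapest edge leaving the tree is D–E (11); add D.
Step 5: cheapest edge leaving the tree is C–D (4); add C.
Step 6: cheapest edge leaving the tree is F–I (13); add I.
Step 7: cheapest edge leaving the tree is A–I (4); add A.
Step 8: cheapest edge leaving the tree is E–H (15); add H.
The 3rd edge added is F–G.

F-G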